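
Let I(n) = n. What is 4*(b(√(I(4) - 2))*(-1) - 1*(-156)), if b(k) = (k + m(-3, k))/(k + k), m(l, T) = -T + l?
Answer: 624 + 3*√2 ≈ 628.24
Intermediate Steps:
m(l, T) = l - T
b(k) = -3/(2*k) (b(k) = (k + (-3 - k))/(k + k) = -3*1/(2*k) = -3/(2*k))
4*(b(√(I(4) - 2))*(-1) - 1*(-156)) = 4*(-3/(2*√(4 - 2))*(-1) - 1*(-156)) = 4*(-3*√2/2/2*(-1) + 156) = 4*(-3*√2/4*(-1) + 156) = 4*(3*√2/4 + 156) = 4*(156 + 3*√2/4) = 624 + 3*√2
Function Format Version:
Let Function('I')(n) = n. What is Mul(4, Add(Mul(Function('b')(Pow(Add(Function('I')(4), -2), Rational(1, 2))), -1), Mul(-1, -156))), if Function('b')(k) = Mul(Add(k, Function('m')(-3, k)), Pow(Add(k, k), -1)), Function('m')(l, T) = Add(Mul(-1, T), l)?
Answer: Add(624, Mul(3, Pow(2, Rational(1, 2)))) ≈ 628.24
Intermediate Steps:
Function('m')(l, T) = Add(l, Mul(-1, T))
Function('b')(k) = Mul(Rational(-3, 2), Pow(k, -1)) (Function('b')(k) = Mul(Add(k, Add(-3, Mul(-1, k))), Pow(Add(k, k), -1)) = Mul(-3, Pow(Mul(2, k), -1)) = Mul(-3, Mul(Rational(1, 2), Pow(k, -1))) = Mul(Rational(-3, 2), Pow(k, -1)))
Mul(4, Add(Mul(Function('b')(Pow(Add(Function('I')(4), -2), Rational(1, 2))), -1), Mul(-1, -156))) = Mul(4, Add(Mul(Mul(Rational(-3, 2), Pow(Pow(Add(4, -2), Rational(1, 2)), -1)), -1), Mul(-1, -156))) = Mul(4, Add(Mul(Mul(Rational(-3, 2), Pow(Pow(2, Rational(1, 2)), -1)), -1), 156)) = Mul(4, Add(Mul(Mul(Rational(-3, 2), Mul(Rational(1, 2), Pow(2, Rational(1, 2)))), -1), 156)) = Mul(4, Add(Mul(Mul(Rational(-3, 4), Pow(2, Rational(1, 2))), -1), 156)) = Mul(4, Add(Mul(Rational(3, 4), Pow(2, Rational(1, 2))), 156)) = Mul(4, Add(156, Mul(Rational(3, 4), Pow(2, Rational(1, 2))))) = Add(624, Mul(3, Pow(2, Rational(1, 2))))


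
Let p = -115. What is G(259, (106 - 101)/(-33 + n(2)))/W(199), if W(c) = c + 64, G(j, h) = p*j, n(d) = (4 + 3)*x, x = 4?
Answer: -29785/263 ≈ -113.25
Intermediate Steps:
n(d) = 28 (n(d) = (4 + 3)*4 = 7*4 = 28)
G(j, h) = -115*j
W(c) = 64 + c
G(259, (106 - 101)/(-33 + n(2)))/W(199) = (-115*259)/(64 + 199) = -29785/263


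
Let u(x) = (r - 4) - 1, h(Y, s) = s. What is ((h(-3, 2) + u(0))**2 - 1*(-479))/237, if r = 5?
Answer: 161/79 ≈ 2.0380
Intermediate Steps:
u(x) = 0 (u(x) = (5 - 4) - 1 = 1 - 1 = 0)
((h(-3, 2) + u(0))**2 - 1*(-479))/237 = ((2 + 0)**2 - 1*(-479))/237 = (2**2 + 479)*(1/237) = (4 + 479)*(1/237) = 483*(1/237) = 161/79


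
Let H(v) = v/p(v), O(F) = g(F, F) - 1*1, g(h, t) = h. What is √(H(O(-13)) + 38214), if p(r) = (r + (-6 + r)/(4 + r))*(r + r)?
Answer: √5502810/12 ≈ 195.48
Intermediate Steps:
p(r) = 2*r*(r + (-6 + r)/(4 + r)) (p(r) = (r + (-6 + r)/(4 + r))*(2*r) = 2*r*(r + (-6 + r)/(4 + r)))
O(F) = -1 + F (O(F) = F - 1*1 = F - 1 = -1 + F)
H(v) = (4 + v)/(2*(-6 + v² + 5*v)) (H(v) = v/((2*v*(-6 + v² + 5*v)/(4 + v))) = v*((4 + v)/(2*v*(-6 + v² + 5*v))) = (4 + v)/(2*(-6 + v² + 5*v)))
√(H(O(-13)) + 38214) = √((4 + (-1 - 13))/(2*(-6 + (-1 - 13)² + 5*(-1 - 13))) + 38214) = √((4 - 14)/(2*(-6 + (-14)² + 5*(-14))) + 38214) = √((½)*(-10)/(-6 + 196 - 70) + 38214) = √((½)*(-10)/120 + 38214) = √((½)*(1/120)*(-10) + 38214) = √(-1/24 + 38214) = √(917135/24) = √5502810/12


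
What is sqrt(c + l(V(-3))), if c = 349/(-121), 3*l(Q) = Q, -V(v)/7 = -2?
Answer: sqrt(1941)/33 ≈ 1.3351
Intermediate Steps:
V(v) = 14 (V(v) = -7*(-2) = 14)
l(Q) = Q/3
c = -349/121 (c = 349*(-1/121) = -349/121 ≈ -2.8843)
sqrt(c + l(V(-3))) = sqrt(-349/121 + (1/3)*14) = sqrt(-349/121 + 14/3) = sqrt(647/363) = sqrt(1941)/33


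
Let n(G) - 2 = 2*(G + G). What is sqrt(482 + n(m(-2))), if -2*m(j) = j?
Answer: 2*sqrt(122) ≈ 22.091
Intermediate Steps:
m(j) = -j/2
n(G) = 2 + 4*G (n(G) = 2 + 2*(G + G) = 2 + 2*(2*G) = 2 + 4*G)
sqrt(482 + n(m(-2))) = sqrt(482 + (2 + 4*(-1/2*(-2)))) = sqrt(482 + (2 + 4*1)) = sqrt(482 + (2 + 4)) = sqrt(482 + 6) = sqrt(488) = 2*sqrt(122)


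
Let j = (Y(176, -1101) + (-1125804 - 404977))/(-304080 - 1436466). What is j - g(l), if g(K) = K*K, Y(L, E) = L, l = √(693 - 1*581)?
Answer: -193410547/1740546 ≈ -111.12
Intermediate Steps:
l = 4*√7 (l = √(693 - 581) = √112 = 4*√7 ≈ 10.583)
g(K) = K²
j = 1530605/1740546 (j = (176 + (-1125804 - 404977))/(-304080 - 1436466) = (176 - 1530781)/(-1740546) = -1530605*(-1/1740546) = 1530605/1740546 ≈ 0.87938)
j - g(l) = 1530605/1740546 - (4*√7)² = 1530605/1740546 - 1*112 = 1530605/1740546 - 112 = -193410547/1740546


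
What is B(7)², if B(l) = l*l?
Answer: 2401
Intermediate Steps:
B(l) = l²
B(7)² = (7²)² = 49² = 2401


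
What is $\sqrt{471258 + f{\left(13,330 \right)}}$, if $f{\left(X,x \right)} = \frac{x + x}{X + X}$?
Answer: $\frac{2 \sqrt{19911723}}{13} \approx 686.5$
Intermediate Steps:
$f{\left(X,x \right)} = \frac{x}{X}$ ($f{\left(X,x \right)} = \frac{2 x}{2 X} = 2 x \frac{1}{2 X} = \frac{x}{X}$)
$\sqrt{471258 + f{\left(13,330 \right)}} = \sqrt{471258 + \frac{330}{13}} = \sqrt{\frac{6126684}{13}} = \frac{2 \sqrt{19911723}}{13}$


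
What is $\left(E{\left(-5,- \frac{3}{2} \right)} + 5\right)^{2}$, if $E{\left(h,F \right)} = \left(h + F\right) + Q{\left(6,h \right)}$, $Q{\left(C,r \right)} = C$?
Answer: $\frac{81}{4} \approx 20.25$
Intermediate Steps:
$E{\left(h,F \right)} = 6 + F + h$ ($E{\left(h,F \right)} = \left(h + F\right) + 6 = \left(F + h\right) + 6 = 6 + F + h$)
$\left(E{\left(-5,- \frac{3}{2} \right)} + 5\right)^{2} = \left(\left(6 - \frac{3}{2} - 5\right) + 5\right)^{2} = \left(- \frac{1}{2} + 5\right)^{2} = \left(\frac{9}{2}\right)^{2} = \frac{81}{4}$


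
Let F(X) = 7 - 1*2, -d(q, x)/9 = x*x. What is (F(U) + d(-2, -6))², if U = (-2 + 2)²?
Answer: 101761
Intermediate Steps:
d(q, x) = -9*x² (d(q, x) = -9*x*x = -9*x²)
U = 0 (U = 0² = 0)
F(X) = 5 (F(X) = 7 - 2 = 5)
(F(U) + d(-2, -6))² = (5 - 9*(-6)²)² = (5 - 9*36)² = (5 - 324)² = (-319)² = 101761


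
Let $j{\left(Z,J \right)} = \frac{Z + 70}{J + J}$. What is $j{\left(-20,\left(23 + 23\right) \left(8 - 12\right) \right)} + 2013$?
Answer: $\frac{370367}{184} \approx 2012.9$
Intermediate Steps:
$j{\left(Z,J \right)} = \frac{70 + Z}{2 J}$
$j{\left(-20,\left(23 + 23\right) \left(8 - 12\right) \right)} + 2013 = \frac{70 - 20}{2 \left(23 + 23\right) \left(8 - 12\right)} + 2013 = \frac{1}{2} \frac{1}{46 \left(-4\right)} 50 + 2013 = \frac{1}{2} \frac{1}{-184} \cdot 50 + 2013 = \frac{1}{2} \left(- \frac{1}{184}\right) 50 + 2013 = - \frac{25}{184} + 2013 = \frac{370367}{184}$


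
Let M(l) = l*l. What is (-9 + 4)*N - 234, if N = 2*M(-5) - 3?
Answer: -469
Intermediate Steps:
M(l) = l²
N = 47 (N = 2*(-5)² - 3 = 2*25 - 3 = 50 - 3 = 47)
(-9 + 4)*N - 234 = (-9 + 4)*47 - 234 = -5*47 - 234 = -235 - 234 = -469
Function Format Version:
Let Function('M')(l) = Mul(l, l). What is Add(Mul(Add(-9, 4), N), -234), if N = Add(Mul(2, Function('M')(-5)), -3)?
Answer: -469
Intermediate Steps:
Function('M')(l) = Pow(l, 2)
N = 47 (N = Add(Mul(2, Pow(-5, 2)), -3) = Add(Mul(2, 25), -3) = Add(50, -3) = 47)
Add(Mul(Add(-9, 4), N), -234) = Add(Mul(Add(-9, 4), 47), -234) = Add(Mul(-5, 47), -234) = Add(-235, -234) = -469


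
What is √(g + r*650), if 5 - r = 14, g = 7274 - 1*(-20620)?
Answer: 2*√5511 ≈ 148.47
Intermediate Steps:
g = 27894 (g = 7274 + 20620 = 27894)
r = -9 (r = 5 - 1*14 = 5 - 14 = -9)
√(g + r*650) = √(27894 - 9*650) = √(27894 - 5850) = √22044 = 2*√5511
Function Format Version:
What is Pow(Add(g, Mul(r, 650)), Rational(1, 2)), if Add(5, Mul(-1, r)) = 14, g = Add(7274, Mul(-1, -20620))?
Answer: Mul(2, Pow(5511, Rational(1, 2))) ≈ 148.47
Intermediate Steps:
g = 27894 (g = Add(7274, 20620) = 27894)
r = -9 (r = Add(5, Mul(-1, 14)) = Add(5, -14) = -9)
Pow(Add(g, Mul(r, 650)), Rational(1, 2)) = Pow(Add(27894, Mul(-9, 650)), Rational(1, 2)) = Pow(Add(27894, -5850), Rational(1, 2)) = Pow(22044, Rational(1, 2)) = Mul(2, Pow(5511, Rational(1, 2)))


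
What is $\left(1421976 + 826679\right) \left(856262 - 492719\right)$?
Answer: $817482784665$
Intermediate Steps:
$\left(1421976 + 826679\right) \left(856262 - 492719\right) = 2248655 \cdot 363543 = 817482784665$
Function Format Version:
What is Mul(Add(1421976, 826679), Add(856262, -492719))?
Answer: 817482784665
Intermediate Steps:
Mul(Add(1421976, 826679), Add(856262, -492719)) = Mul(2248655, 363543) = 817482784665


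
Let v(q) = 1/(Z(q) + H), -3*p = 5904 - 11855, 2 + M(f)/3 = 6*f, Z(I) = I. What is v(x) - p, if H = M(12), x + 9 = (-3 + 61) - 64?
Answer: -128938/65 ≈ -1983.7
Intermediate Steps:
M(f) = -6 + 18*f (M(f) = -6 + 3*(6*f) = -6 + 18*f)
x = -15 (x = -9 + ((-3 + 61) - 64) = -9 + (58 - 64) = -9 - 6 = -15)
H = 210 (H = -6 + 18*12 = -6 + 216 = 210)
p = 5951/3 (p = -(5904 - 11855)/3 = -⅓*(-5951) = 5951/3 ≈ 1983.7)
v(q) = 1/(210 + q) (v(q) = 1/(q + 210) = 1/(210 + q))
v(x) - p = 1/(210 - 15) - 1*5951/3 = 1/195 - 5951/3 = -128938/65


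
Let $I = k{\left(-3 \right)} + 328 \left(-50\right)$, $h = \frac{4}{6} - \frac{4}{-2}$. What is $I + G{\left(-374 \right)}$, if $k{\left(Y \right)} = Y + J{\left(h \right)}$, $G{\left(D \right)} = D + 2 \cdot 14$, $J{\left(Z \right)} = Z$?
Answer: $- \frac{50239}{3} \approx -16746.0$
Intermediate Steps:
$h = \frac{8}{3}$ ($h = 4 \cdot \frac{1}{6} - -2 = \frac{2}{3} + 2 = \frac{8}{3} \approx 2.6667$)
$G{\left(D \right)} = 28 + D$ ($G{\left(D \right)} = D + 28 = 28 + D$)
$k{\left(Y \right)} = \frac{8}{3} + Y$ ($k{\left(Y \right)} = Y + \frac{8}{3} = \frac{8}{3} + Y$)
$I = - \frac{49201}{3}$ ($I = \left(\frac{8}{3} - 3\right) + 328 \left(-50\right) = - \frac{1}{3} - 16400 = - \frac{49201}{3} \approx -16400.0$)
$I + G{\left(-374 \right)} = - \frac{49201}{3} + \left(28 - 374\right) = - \frac{49201}{3} - 346 = - \frac{50239}{3}$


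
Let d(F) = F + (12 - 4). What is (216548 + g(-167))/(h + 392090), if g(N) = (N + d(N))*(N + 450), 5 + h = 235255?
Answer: 12429/62734 ≈ 0.19812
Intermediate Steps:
h = 235250 (h = -5 + 235255 = 235250)
d(F) = 8 + F (d(F) = F + 8 = 8 + F)
g(N) = (8 + 2*N)*(450 + N) (g(N) = (N + (8 + N))*(N + 450) = (8 + 2*N)*(450 + N))
(216548 + g(-167))/(h + 392090) = (216548 + (3600 + 2*(-167)² + 908*(-167)))/(235250 + 392090) = (216548 + (3600 + 2*27889 - 151636))/627340 = (216548 + (3600 + 55778 - 151636))*(1/627340) = (216548 - 92258)*(1/627340) = 124290*(1/627340) = 12429/62734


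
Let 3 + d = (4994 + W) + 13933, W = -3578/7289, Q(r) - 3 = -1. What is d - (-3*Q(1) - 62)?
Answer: 138429110/7289 ≈ 18992.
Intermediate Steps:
Q(r) = 2 (Q(r) = 3 - 1 = 2)
W = -3578/7289 (W = -3578*1/7289 = -3578/7289 ≈ -0.49088)
d = 137933458/7289 (d = -3 + ((4994 - 3578/7289) + 13933) = -3 + (36397688/7289 + 13933) = -3 + 137955325/7289 = 137933458/7289 ≈ 18924.)
d - (-3*Q(1) - 62) = 137933458/7289 - (-3*2 - 62) = 137933458/7289 - (-6 - 62) = 137933458/7289 - 1*(-68) = 137933458/7289 + 68 = 138429110/7289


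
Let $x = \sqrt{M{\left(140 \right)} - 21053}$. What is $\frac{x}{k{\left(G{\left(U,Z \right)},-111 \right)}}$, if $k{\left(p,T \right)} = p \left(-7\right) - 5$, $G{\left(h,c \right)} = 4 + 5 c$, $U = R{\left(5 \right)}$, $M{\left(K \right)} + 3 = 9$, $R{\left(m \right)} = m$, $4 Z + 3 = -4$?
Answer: $\frac{4 i \sqrt{21047}}{113} \approx 5.1354 i$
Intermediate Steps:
$Z = - \frac{7}{4}$ ($Z = - \frac{3}{4} + \frac{1}{4} \left(-4\right) = - \frac{3}{4} - 1 = - \frac{7}{4} \approx -1.75$)
$M{\left(K \right)} = 6$ ($M{\left(K \right)} = -3 + 9 = 6$)
$U = 5$
$x = i \sqrt{21047}$ ($x = \sqrt{6 - 21053} = \sqrt{-21047} = i \sqrt{21047} \approx 145.08 i$)
$k{\left(p,T \right)} = -5 - 7 p$ ($k{\left(p,T \right)} = - 7 p - 5 = -5 - 7 p$)
$\frac{x}{k{\left(G{\left(U,Z \right)},-111 \right)}} = \frac{i \sqrt{21047}}{-5 - 7 \left(4 + 5 \left(- \frac{7}{4}\right)\right)} = \frac{i \sqrt{21047}}{-5 - 7 \left(4 - \frac{35}{4}\right)} = \frac{i \sqrt{21047}}{-5 - - \frac{133}{4}} = \frac{i \sqrt{21047}}{-5 + \frac{133}{4}} = \frac{i \sqrt{21047}}{\frac{113}{4}} = i \sqrt{21047} \cdot \frac{4}{113} = \frac{4 i \sqrt{21047}}{113}$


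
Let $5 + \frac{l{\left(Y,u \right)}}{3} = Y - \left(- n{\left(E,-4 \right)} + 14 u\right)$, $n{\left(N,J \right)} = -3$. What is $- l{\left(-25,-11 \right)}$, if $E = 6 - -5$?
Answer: $-363$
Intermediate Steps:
$E = 11$ ($E = 6 + 5 = 11$)
$l{\left(Y,u \right)} = -24 - 42 u + 3 Y$ ($l{\left(Y,u \right)} = -15 + 3 \left(Y - \left(3 + 14 u\right)\right) = -15 + 3 \left(-3 + Y - 14 u\right) = -15 - \left(9 - 3 Y + 42 u\right) = -24 - 42 u + 3 Y$)
$- l{\left(-25,-11 \right)} = - (-24 - -462 + 3 \left(-25\right)) = - (-24 + 462 - 75) = \left(-1\right) 363 = -363$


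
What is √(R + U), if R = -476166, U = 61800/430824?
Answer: I*√153438924226741/17951 ≈ 690.05*I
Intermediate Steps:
U = 2575/17951 (U = 61800*(1/430824) = 2575/17951 ≈ 0.14345)
√(R + U) = √(-476166 + 2575/17951) = √(-8547653291/17951) = I*√153438924226741/17951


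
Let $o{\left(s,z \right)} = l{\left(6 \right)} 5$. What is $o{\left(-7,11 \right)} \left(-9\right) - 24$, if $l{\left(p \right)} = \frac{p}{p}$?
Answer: $-69$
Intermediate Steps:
$l{\left(p \right)} = 1$
$o{\left(s,z \right)} = 5$ ($o{\left(s,z \right)} = 1 \cdot 5 = 5$)
$o{\left(-7,11 \right)} \left(-9\right) - 24 = 5 \left(-9\right) - 24 = -45 - 24 = -69$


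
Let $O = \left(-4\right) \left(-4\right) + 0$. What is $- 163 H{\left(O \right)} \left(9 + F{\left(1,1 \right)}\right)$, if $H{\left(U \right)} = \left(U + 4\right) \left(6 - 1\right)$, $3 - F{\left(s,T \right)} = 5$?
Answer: $-114100$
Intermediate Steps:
$F{\left(s,T \right)} = -2$ ($F{\left(s,T \right)} = 3 - 5 = -2$)
$O = 16$ ($O = 16 + 0 = 16$)
$H{\left(U \right)} = 20 + 5 U$ ($H{\left(U \right)} = \left(4 + U\right) 5 = 20 + 5 U$)
$- 163 H{\left(O \right)} \left(9 + F{\left(1,1 \right)}\right) = - 163 \left(20 + 5 \cdot 16\right) \left(9 - 2\right) = - 163 \left(20 + 80\right) 7 = - 163 \cdot 100 \cdot 7 = \left(-163\right) 700 = -114100$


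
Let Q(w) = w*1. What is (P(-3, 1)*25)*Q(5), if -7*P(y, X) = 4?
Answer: -500/7 ≈ -71.429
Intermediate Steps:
P(y, X) = -4/7 (P(y, X) = -1/7*4 = -4/7)
Q(w) = w
(P(-3, 1)*25)*Q(5) = -4/7*25*5 = -100/7*5 = -500/7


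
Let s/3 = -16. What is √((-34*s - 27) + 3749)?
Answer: √5354 ≈ 73.171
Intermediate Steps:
s = -48 (s = 3*(-16) = -48)
√((-34*s - 27) + 3749) = √((-34*(-48) - 27) + 3749) = √((1632 - 27) + 3749) = √(1605 + 3749) = √5354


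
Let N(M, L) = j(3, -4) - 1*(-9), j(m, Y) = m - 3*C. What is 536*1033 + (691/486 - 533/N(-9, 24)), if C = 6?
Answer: 134568116/243 ≈ 5.5378e+5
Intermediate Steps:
j(m, Y) = -18 + m (j(m, Y) = m - 3*6 = m - 18 = -18 + m)
N(M, L) = -6 (N(M, L) = (-18 + 3) - 1*(-9) = -15 + 9 = -6)
536*1033 + (691/486 - 533/N(-9, 24)) = 536*1033 + (691/486 - 533/(-6)) = 553688 + (691*(1/486) - 533*(-⅙)) = 553688 + (691/486 + 533/6) = 553688 + 21932/243 = 134568116/243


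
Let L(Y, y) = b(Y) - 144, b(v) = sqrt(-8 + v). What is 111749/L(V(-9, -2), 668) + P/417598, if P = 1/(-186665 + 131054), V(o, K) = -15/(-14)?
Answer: -5231825953601720353/6743994729613578 - 111749*I*sqrt(1358)/290401 ≈ -775.78 - 14.181*I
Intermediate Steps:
V(o, K) = 15/14 (V(o, K) = -15*(-1/14) = 15/14)
L(Y, y) = -144 + sqrt(-8 + Y) (L(Y, y) = sqrt(-8 + Y) - 144 = -144 + sqrt(-8 + Y))
P = -1/55611 (P = 1/(-55611) = -1/55611 ≈ -1.7982e-5)
111749/L(V(-9, -2), 668) + P/417598 = 111749/(-144 + sqrt(-8 + 15/14)) - 1/55611/417598 = 111749/(-144 + sqrt(-97/14)) - 1/55611*1/417598 = 111749/(-144 + I*sqrt(1358)/14) - 1/23223042378 = -1/23223042378 + 111749/(-144 + I*sqrt(1358)/14)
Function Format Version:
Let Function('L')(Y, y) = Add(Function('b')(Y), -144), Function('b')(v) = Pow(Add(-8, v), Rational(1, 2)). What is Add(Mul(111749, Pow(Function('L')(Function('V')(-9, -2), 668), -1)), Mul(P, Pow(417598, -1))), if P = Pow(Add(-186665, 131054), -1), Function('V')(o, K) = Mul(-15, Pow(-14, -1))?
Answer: Add(Rational(-5231825953601720353, 6743994729613578), Mul(Rational(-111749, 290401), I, Pow(1358, Rational(1, 2)))) ≈ Add(-775.78, Mul(-14.181, I))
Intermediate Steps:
Function('V')(o, K) = Rational(15, 14) (Function('V')(o, K) = Mul(-15, Rational(-1, 14)) = Rational(15, 14))
Function('L')(Y, y) = Add(-144, Pow(Add(-8, Y), Rational(1, 2))) (Function('L')(Y, y) = Add(Pow(Add(-8, Y), Rational(1, 2)), -144) = Add(-144, Pow(Add(-8, Y), Rational(1, 2))))
P = Rational(-1, 55611) (P = Pow(-55611, -1) = Rational(-1, 55611) ≈ -1.7982e-5)
Add(Mul(111749, Pow(Function('L')(Function('V')(-9, -2), 668), -1)), Mul(P, Pow(417598, -1))) = Add(Mul(111749, Pow(Add(-144, Pow(Add(-8, Rational(15, 14)), Rational(1, 2))), -1)), Mul(Rational(-1, 55611), Pow(417598, -1))) = Add(Mul(111749, Pow(Add(-144, Pow(Rational(-97, 14), Rational(1, 2))), -1)), Mul(Rational(-1, 55611), Rational(1, 417598))) = Add(Mul(111749, Pow(Add(-144, Mul(Rational(1, 14), I, Pow(1358, Rational(1, 2)))), -1)), Rational(-1, 23223042378)) = Add(Rational(-1, 23223042378), Mul(111749, Pow(Add(-144, Mul(Rational(1, 14), I, Pow(1358, Rational(1, 2)))), -1)))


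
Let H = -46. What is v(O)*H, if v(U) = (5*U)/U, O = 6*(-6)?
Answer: -230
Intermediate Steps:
O = -36
v(U) = 5
v(O)*H = 5*(-46) = -230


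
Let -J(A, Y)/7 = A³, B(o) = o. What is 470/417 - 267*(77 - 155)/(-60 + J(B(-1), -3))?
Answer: -8659532/22101 ≈ -391.82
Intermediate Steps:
J(A, Y) = -7*A³
470/417 - 267*(77 - 155)/(-60 + J(B(-1), -3)) = 470/417 - 267*(77 - 155)/(-60 - 7*(-1)³) = 470*(1/417) - 267*(-78/(-60 - 7*(-1))) = 470/417 - 267*(-78/(-60 + 7)) = 470/417 - 267/((-53*(-1/78))) = 470/417 - 267/53/78 = 470/417 - 267*78/53 = 470/417 - 20826/53 = -8659532/22101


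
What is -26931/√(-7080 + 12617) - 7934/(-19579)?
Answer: 7934/19579 - 26931*√113/791 ≈ -361.52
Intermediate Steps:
-26931/√(-7080 + 12617) - 7934/(-19579) = -26931*√113/791 - 7934*(-1/19579) = -26931*√113/791 + 7934/19579 = 7934/19579 - 26931*√113/791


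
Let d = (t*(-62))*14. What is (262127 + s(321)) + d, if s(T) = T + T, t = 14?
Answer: 250617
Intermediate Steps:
s(T) = 2*T
d = -12152 (d = (14*(-62))*14 = -868*14 = -12152)
(262127 + s(321)) + d = (262127 + 2*321) - 12152 = (262127 + 642) - 12152 = 262769 - 12152 = 250617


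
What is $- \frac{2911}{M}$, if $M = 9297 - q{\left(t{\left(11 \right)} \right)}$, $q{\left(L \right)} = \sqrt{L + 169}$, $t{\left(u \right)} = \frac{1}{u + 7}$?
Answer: $- \frac{487144206}{1555812719} - \frac{8733 \sqrt{6086}}{1555812719} \approx -0.31355$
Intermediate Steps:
$t{\left(u \right)} = \frac{1}{7 + u}$
$q{\left(L \right)} = \sqrt{169 + L}$
$M = 9297 - \frac{\sqrt{6086}}{6}$ ($M = 9297 - \sqrt{169 + \frac{1}{7 + 11}} = 9297 - \sqrt{169 + \frac{1}{18}} = 9297 - \sqrt{\frac{3043}{18}} = 9297 - \frac{\sqrt{6086}}{6} \approx 9284.0$)
$- \frac{2911}{M} = - \frac{2911}{9297 - \frac{\sqrt{6086}}{6}}$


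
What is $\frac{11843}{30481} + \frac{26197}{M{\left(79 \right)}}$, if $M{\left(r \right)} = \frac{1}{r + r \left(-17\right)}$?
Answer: $- \frac{1009317585005}{30481} \approx -3.3113 \cdot 10^{7}$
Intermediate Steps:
$M{\left(r \right)} = - \frac{1}{16 r}$ ($M{\left(r \right)} = \frac{1}{r - 17 r} = \frac{1}{\left(-16\right) r} = - \frac{1}{16 r}$)
$\frac{11843}{30481} + \frac{26197}{M{\left(79 \right)}} = \frac{11843}{30481} + \frac{26197}{\left(- \frac{1}{16}\right) \frac{1}{79}} = 11843 \cdot \frac{1}{30481} + \frac{26197}{\left(- \frac{1}{16}\right) \frac{1}{79}} = \frac{11843}{30481} + \frac{26197}{- \frac{1}{1264}} = \frac{11843}{30481} + 26197 \left(-1264\right) = \frac{11843}{30481} - 33113008 = - \frac{1009317585005}{30481}$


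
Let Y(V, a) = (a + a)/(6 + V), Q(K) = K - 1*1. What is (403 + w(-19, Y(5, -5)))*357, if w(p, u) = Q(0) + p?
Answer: 136731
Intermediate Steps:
Q(K) = -1 + K (Q(K) = K - 1 = -1 + K)
Y(V, a) = 2*a/(6 + V) (Y(V, a) = (2*a)/(6 + V) = 2*a/(6 + V))
w(p, u) = -1 + p (w(p, u) = (-1 + 0) + p = -1 + p)
(403 + w(-19, Y(5, -5)))*357 = (403 + (-1 - 19))*357 = (403 - 20)*357 = 383*357 = 136731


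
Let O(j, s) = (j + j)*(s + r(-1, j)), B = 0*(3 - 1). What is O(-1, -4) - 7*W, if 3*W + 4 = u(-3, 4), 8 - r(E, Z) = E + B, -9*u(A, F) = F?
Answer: 10/27 ≈ 0.37037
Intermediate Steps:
B = 0 (B = 0*2 = 0)
u(A, F) = -F/9
r(E, Z) = 8 - E (r(E, Z) = 8 - (E + 0) = 8 - E)
O(j, s) = 2*j*(9 + s) (O(j, s) = (j + j)*(s + (8 - 1*(-1))) = (2*j)*(s + (8 + 1)) = (2*j)*(s + 9) = (2*j)*(9 + s) = 2*j*(9 + s))
W = -40/27 (W = -4/3 + (-1/9*4)/3 = -4/3 + (1/3)*(-4/9) = -4/3 - 4/27 = -40/27 ≈ -1.4815)
O(-1, -4) - 7*W = 2*(-1)*(9 - 4) - 7*(-40/27) = 2*(-1)*5 + 280/27 = -10 + 280/27 = 10/27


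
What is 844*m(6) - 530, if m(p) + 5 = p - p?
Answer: -4750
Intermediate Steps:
m(p) = -5 (m(p) = -5 + (p - p) = -5 + 0 = -5)
844*m(6) - 530 = 844*(-5) - 530 = -4220 - 530 = -4750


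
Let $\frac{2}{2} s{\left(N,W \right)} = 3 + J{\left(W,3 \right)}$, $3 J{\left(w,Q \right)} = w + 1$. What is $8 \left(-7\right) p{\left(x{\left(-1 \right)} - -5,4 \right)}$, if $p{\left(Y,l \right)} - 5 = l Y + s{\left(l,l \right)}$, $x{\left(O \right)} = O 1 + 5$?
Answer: $- \frac{7672}{3} \approx -2557.3$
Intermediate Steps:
$J{\left(w,Q \right)} = \frac{1}{3} + \frac{w}{3}$ ($J{\left(w,Q \right)} = \frac{w + 1}{3} = \frac{1 + w}{3} = \frac{1}{3} + \frac{w}{3}$)
$x{\left(O \right)} = 5 + O$ ($x{\left(O \right)} = O + 5 = 5 + O$)
$s{\left(N,W \right)} = \frac{10}{3} + \frac{W}{3}$ ($s{\left(N,W \right)} = 3 + \left(\frac{1}{3} + \frac{W}{3}\right) = \frac{10}{3} + \frac{W}{3}$)
$p{\left(Y,l \right)} = \frac{25}{3} + \frac{l}{3} + Y l$ ($p{\left(Y,l \right)} = 5 + \left(l Y + \left(\frac{10}{3} + \frac{l}{3}\right)\right) = 5 + \left(Y l + \left(\frac{10}{3} + \frac{l}{3}\right)\right) = 5 + \left(\frac{10}{3} + \frac{l}{3} + Y l\right) = \frac{25}{3} + \frac{l}{3} + Y l$)
$8 \left(-7\right) p{\left(x{\left(-1 \right)} - -5,4 \right)} = 8 \left(-7\right) \left(\frac{25}{3} + \frac{1}{3} \cdot 4 + \left(\left(5 - 1\right) - -5\right) 4\right) = - 56 \left(\frac{25}{3} + \frac{4}{3} + \left(4 + 5\right) 4\right) = - 56 \left(\frac{25}{3} + \frac{4}{3} + 9 \cdot 4\right) = - 56 \left(\frac{25}{3} + \frac{4}{3} + 36\right) = \left(-56\right) \frac{137}{3} = - \frac{7672}{3}$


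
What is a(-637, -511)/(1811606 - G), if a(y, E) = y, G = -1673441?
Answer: -637/3485047 ≈ -0.00018278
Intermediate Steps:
a(-637, -511)/(1811606 - G) = -637/(1811606 - 1*(-1673441)) = -637/(1811606 + 1673441) = -637/3485047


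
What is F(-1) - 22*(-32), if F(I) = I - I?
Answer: 704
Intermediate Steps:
F(I) = 0
F(-1) - 22*(-32) = 0 - 22*(-32) = 0 + 704 = 704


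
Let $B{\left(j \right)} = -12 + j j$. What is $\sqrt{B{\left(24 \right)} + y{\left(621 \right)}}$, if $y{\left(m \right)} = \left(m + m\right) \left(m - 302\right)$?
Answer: $\sqrt{396762} \approx 629.89$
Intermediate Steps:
$y{\left(m \right)} = 2 m \left(-302 + m\right)$
$B{\left(j \right)} = -12 + j^{2}$
$\sqrt{B{\left(24 \right)} + y{\left(621 \right)}} = \sqrt{\left(-12 + 24^{2}\right) + 2 \cdot 621 \left(-302 + 621\right)} = \sqrt{\left(-12 + 576\right) + 2 \cdot 621 \cdot 319} = \sqrt{564 + 396198} = \sqrt{396762}$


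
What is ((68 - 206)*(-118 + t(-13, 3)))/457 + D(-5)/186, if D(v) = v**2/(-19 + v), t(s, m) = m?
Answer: 70832255/2040048 ≈ 34.721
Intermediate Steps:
D(v) = v**2/(-19 + v)
((68 - 206)*(-118 + t(-13, 3)))/457 + D(-5)/186 = ((68 - 206)*(-118 + 3))/457 + ((-5)**2/(-19 - 5))/186 = -138*(-115)*(1/457) + (25/(-24))*(1/186) = 15870*(1/457) + (25*(-1/24))*(1/186) = 15870/457 - 25/24*1/186 = 15870/457 - 25/4464 = 70832255/2040048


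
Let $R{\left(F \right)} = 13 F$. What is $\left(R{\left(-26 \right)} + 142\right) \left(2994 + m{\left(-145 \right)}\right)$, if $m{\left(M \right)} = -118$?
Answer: $-563696$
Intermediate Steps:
$\left(R{\left(-26 \right)} + 142\right) \left(2994 + m{\left(-145 \right)}\right) = \left(13 \left(-26\right) + 142\right) \left(2994 - 118\right) = \left(-338 + 142\right) 2876 = \left(-196\right) 2876 = -563696$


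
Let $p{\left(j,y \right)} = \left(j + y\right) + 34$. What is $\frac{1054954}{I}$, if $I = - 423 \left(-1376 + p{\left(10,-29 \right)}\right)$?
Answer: $\frac{1054954}{575703} \approx 1.8325$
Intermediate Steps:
$p{\left(j,y \right)} = 34 + j + y$
$I = 575703$ ($I = - 423 \left(-1376 + \left(34 + 10 - 29\right)\right) = - 423 \left(-1376 + 15\right) = \left(-423\right) \left(-1361\right) = 575703$)
$\frac{1054954}{I} = \frac{1054954}{575703}$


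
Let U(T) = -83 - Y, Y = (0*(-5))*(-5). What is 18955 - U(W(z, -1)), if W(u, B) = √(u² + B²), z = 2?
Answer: 19038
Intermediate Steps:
Y = 0 (Y = 0*(-5) = 0)
W(u, B) = √(B² + u²)
U(T) = -83 (U(T) = -83 - 1*0 = -83 + 0 = -83)
18955 - U(W(z, -1)) = 18955 - 1*(-83) = 18955 + 83 = 19038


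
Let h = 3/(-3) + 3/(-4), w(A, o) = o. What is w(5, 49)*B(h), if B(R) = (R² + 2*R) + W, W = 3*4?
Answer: 9065/16 ≈ 566.56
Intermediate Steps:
h = -7/4 (h = 3*(-⅓) + 3*(-¼) = -1 - ¾ = -7/4 ≈ -1.7500)
W = 12
B(R) = 12 + R² + 2*R (B(R) = (R² + 2*R) + 12 = 12 + R² + 2*R)
w(5, 49)*B(h) = 49*(12 + (-7/4)² + 2*(-7/4)) = 49*(12 + 49/16 - 7/2) = 49*(185/16) = 9065/16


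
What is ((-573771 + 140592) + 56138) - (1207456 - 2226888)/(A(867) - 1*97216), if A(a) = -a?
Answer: -36982331835/98083 ≈ -3.7705e+5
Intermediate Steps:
((-573771 + 140592) + 56138) - (1207456 - 2226888)/(A(867) - 1*97216) = ((-573771 + 140592) + 56138) - (1207456 - 2226888)/(-1*867 - 1*97216) = (-433179 + 56138) - (-1019432)/(-867 - 97216) = -377041 - (-1019432)/(-98083) = -377041 - (-1019432)*(-1)/98083 = -377041 - 1*1019432/98083 = -377041 - 1019432/98083 = -36982331835/98083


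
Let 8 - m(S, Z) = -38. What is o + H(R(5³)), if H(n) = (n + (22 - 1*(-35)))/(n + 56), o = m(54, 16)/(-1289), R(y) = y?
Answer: 226272/233309 ≈ 0.96984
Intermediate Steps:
m(S, Z) = 46 (m(S, Z) = 8 - 1*(-38) = 8 + 38 = 46)
o = -46/1289 (o = 46/(-1289) = 46*(-1/1289) = -46/1289 ≈ -0.035687)
H(n) = (57 + n)/(56 + n) (H(n) = (n + (22 + 35))/(56 + n) = (n + 57)/(56 + n) = (57 + n)/(56 + n))
o + H(R(5³)) = -46/1289 + (57 + 5³)/(56 + 5³) = -46/1289 + (57 + 125)/(56 + 125) = -46/1289 + 182/181 = 226272/233309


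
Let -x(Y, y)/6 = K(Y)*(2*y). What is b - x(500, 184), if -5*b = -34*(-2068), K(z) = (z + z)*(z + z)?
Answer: 11039929688/5 ≈ 2.2080e+9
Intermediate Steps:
K(z) = 4*z**2 (K(z) = (2*z)*(2*z) = 4*z**2)
x(Y, y) = -48*y*Y**2 (x(Y, y) = -6*4*Y**2*2*y = -48*y*Y**2)
b = -70312/5 (b = -(-34)*(-2068)/5 = -1/5*70312 = -70312/5 ≈ -14062.)
b - x(500, 184) = -70312/5 - (-48)*184*500**2 = -70312/5 - (-48)*184*250000 = -70312/5 - 1*(-2208000000) = -70312/5 + 2208000000 = 11039929688/5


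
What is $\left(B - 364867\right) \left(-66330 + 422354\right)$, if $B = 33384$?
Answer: $-118015903592$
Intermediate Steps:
$\left(B - 364867\right) \left(-66330 + 422354\right) = \left(33384 - 364867\right) \left(-66330 + 422354\right) = \left(-331483\right) 356024 = -118015903592$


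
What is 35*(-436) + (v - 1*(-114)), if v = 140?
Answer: -15006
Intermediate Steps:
35*(-436) + (v - 1*(-114)) = 35*(-436) + (140 - 1*(-114)) = -15260 + (140 + 114) = -15260 + 254 = -15006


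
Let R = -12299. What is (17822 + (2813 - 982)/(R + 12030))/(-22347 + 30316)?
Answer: 4792287/2143661 ≈ 2.2356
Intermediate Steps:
(17822 + (2813 - 982)/(R + 12030))/(-22347 + 30316) = (17822 + (2813 - 982)/(-12299 + 12030))/(-22347 + 30316) = (17822 + 1831/(-269))/7969 = (17822 + 1831*(-1/269))*(1/7969) = (17822 - 1831/269)*(1/7969) = (4792287/269)*(1/7969) = 4792287/2143661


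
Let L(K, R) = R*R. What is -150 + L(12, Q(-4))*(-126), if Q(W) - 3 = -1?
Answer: -654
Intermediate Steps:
Q(W) = 2 (Q(W) = 3 - 1 = 2)
L(K, R) = R²
-150 + L(12, Q(-4))*(-126) = -150 + 2²*(-126) = -150 + 4*(-126) = -150 - 504 = -654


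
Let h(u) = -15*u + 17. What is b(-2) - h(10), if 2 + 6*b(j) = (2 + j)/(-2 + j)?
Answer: 398/3 ≈ 132.67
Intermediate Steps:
h(u) = 17 - 15*u
b(j) = -1/3 + (2 + j)/(6*(-2 + j)) (b(j) = -1/3 + ((2 + j)/(-2 + j))/6 = -1/3 + (2 + j)/(6*(-2 + j)))
b(-2) - h(10) = (6 - 1*(-2))/(6*(-2 - 2)) - (17 - 15*10) = (1/6)*(6 + 2)/(-4) - (17 - 150) = (1/6)*(-1/4)*8 - 1*(-133) = -1/3 + 133 = 398/3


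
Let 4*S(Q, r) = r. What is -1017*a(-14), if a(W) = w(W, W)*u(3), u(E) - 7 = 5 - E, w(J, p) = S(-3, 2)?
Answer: -9153/2 ≈ -4576.5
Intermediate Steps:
S(Q, r) = r/4
w(J, p) = ½ (w(J, p) = (¼)*2 = ½)
u(E) = 12 - E (u(E) = 7 + (5 - E) = 12 - E)
a(W) = 9/2 (a(W) = (12 - 1*3)/2 = (12 - 3)/2 = (½)*9 = 9/2)
-1017*a(-14) = -1017*9/2 = -9153/2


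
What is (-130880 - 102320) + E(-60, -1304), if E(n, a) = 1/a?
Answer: -304092801/1304 ≈ -2.3320e+5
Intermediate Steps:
(-130880 - 102320) + E(-60, -1304) = (-130880 - 102320) + 1/(-1304) = -233200 - 1/1304 = -304092801/1304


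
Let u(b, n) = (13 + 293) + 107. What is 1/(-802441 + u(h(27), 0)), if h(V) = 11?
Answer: -1/802028 ≈ -1.2468e-6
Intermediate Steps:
u(b, n) = 413 (u(b, n) = 306 + 107 = 413)
1/(-802441 + u(h(27), 0)) = 1/(-802441 + 413) = 1/(-802028) = -1/802028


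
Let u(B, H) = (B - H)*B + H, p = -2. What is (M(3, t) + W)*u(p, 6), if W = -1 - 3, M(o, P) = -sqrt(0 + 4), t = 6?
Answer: -132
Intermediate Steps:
u(B, H) = H + B*(B - H) (u(B, H) = B*(B - H) + H = H + B*(B - H))
M(o, P) = -2 (M(o, P) = -sqrt(4) = -1*2 = -2)
W = -4
(M(3, t) + W)*u(p, 6) = (-2 - 4)*(6 + (-2)**2 - 1*(-2)*6) = -6*(6 + 4 + 12) = -6*22 = -132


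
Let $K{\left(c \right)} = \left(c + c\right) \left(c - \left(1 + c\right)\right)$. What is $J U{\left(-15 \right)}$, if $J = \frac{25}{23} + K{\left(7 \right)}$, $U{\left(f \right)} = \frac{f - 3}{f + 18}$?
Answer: $\frac{1782}{23} \approx 77.478$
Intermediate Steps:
$K{\left(c \right)} = - 2 c$ ($K{\left(c \right)} = 2 c \left(-1\right) = - 2 c$)
$U{\left(f \right)} = \frac{-3 + f}{18 + f}$
$J = - \frac{297}{23}$ ($J = \frac{25}{23} - 14 = - \frac{297}{23} \approx -12.913$)
$J U{\left(-15 \right)} = - \frac{297 \frac{-3 - 15}{18 - 15}}{23} = - \frac{297 \cdot \frac{1}{3} \left(-18\right)}{23} = \left(- \frac{297}{23}\right) \left(-6\right) = \frac{1782}{23}$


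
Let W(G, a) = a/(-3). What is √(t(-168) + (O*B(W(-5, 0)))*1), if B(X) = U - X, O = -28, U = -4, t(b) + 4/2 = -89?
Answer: √21 ≈ 4.5826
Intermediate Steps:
t(b) = -91 (t(b) = -2 - 89 = -91)
W(G, a) = -a/3 (W(G, a) = a*(-⅓) = -a/3)
B(X) = -4 - X
√(t(-168) + (O*B(W(-5, 0)))*1) = √(-91 - 28*(-4 - (-1)*0/3)*1) = √(-91 - 28*(-4 - 1*0)*1) = √(-91 - 28*(-4 + 0)*1) = √(-91 - 28*(-4)*1) = √(-91 + 112*1) = √(-91 + 112) = √21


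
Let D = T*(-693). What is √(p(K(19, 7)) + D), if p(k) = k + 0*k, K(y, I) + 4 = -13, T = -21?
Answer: 2*√3634 ≈ 120.57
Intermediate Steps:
K(y, I) = -17 (K(y, I) = -4 - 13 = -17)
p(k) = k (p(k) = k + 0 = k)
D = 14553 (D = -21*(-693) = 14553)
√(p(K(19, 7)) + D) = √(-17 + 14553) = √14536 = 2*√3634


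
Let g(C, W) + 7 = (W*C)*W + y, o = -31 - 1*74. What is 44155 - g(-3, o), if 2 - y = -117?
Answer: 77118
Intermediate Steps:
y = 119 (y = 2 - 1*(-117) = 2 + 117 = 119)
o = -105 (o = -31 - 74 = -105)
g(C, W) = 112 + C*W² (g(C, W) = -7 + ((W*C)*W + 119) = -7 + ((C*W)*W + 119) = -7 + (C*W² + 119) = -7 + (119 + C*W²) = 112 + C*W²)
44155 - g(-3, o) = 44155 - (112 - 3*(-105)²) = 44155 - (112 - 3*11025) = 44155 - (112 - 33075) = 44155 - 1*(-32963) = 44155 + 32963 = 77118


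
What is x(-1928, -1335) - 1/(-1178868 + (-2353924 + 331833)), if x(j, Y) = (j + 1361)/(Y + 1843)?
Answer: -1814943245/1626087172 ≈ -1.1161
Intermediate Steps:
x(j, Y) = (1361 + j)/(1843 + Y)
x(-1928, -1335) - 1/(-1178868 + (-2353924 + 331833)) = (1361 - 1928)/(1843 - 1335) - 1/(-1178868 + (-2353924 + 331833)) = -567/508 - 1/(-1178868 - 2022091) = (1/508)*(-567) - 1/(-3200959) = -567/508 - 1*(-1/3200959) = -567/508 + 1/3200959 = -1814943245/1626087172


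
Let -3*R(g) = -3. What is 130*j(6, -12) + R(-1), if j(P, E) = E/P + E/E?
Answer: -129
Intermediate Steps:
R(g) = 1 (R(g) = -1/3*(-3) = 1)
j(P, E) = 1 + E/P (j(P, E) = E/P + 1 = 1 + E/P)
130*j(6, -12) + R(-1) = 130*((-12 + 6)/6) + 1 = 130*((1/6)*(-6)) + 1 = 130*(-1) + 1 = -130 + 1 = -129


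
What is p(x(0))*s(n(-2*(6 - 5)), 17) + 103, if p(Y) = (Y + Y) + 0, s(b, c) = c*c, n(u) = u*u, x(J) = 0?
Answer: 103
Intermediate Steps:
n(u) = u²
s(b, c) = c²
p(Y) = 2*Y (p(Y) = 2*Y + 0 = 2*Y)
p(x(0))*s(n(-2*(6 - 5)), 17) + 103 = (2*0)*17² + 103 = 0*289 + 103 = 0 + 103 = 103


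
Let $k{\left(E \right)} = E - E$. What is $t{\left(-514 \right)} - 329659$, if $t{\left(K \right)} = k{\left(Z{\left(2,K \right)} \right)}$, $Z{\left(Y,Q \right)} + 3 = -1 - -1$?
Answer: $-329659$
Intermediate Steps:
$Z{\left(Y,Q \right)} = -3$ ($Z{\left(Y,Q \right)} = -3 - 0 = -3 + \left(-1 + 1\right) = -3 + 0 = -3$)
$k{\left(E \right)} = 0$
$t{\left(K \right)} = 0$
$t{\left(-514 \right)} - 329659 = 0 - 329659 = -329659$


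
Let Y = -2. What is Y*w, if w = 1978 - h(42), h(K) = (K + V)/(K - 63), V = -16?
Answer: -83128/21 ≈ -3958.5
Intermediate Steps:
h(K) = (-16 + K)/(-63 + K) (h(K) = (K - 16)/(K - 63) = (-16 + K)/(-63 + K))
w = 41564/21 (w = 1978 - (-16 + 42)/(-63 + 42) = 1978 - 26/(-21) = 1978 - (-1)*26/21 = 1978 - 1*(-26/21) = 1978 + 26/21 = 41564/21 ≈ 1979.2)
Y*w = -2*41564/21 = -83128/21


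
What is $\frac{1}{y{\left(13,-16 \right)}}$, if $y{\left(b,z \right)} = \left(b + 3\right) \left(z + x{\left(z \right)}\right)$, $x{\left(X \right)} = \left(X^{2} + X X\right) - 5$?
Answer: $\frac{1}{7856} \approx 0.00012729$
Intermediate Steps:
$x{\left(X \right)} = -5 + 2 X^{2}$ ($x{\left(X \right)} = \left(X^{2} + X^{2}\right) - 5 = 2 X^{2} - 5 = -5 + 2 X^{2}$)
$y{\left(b,z \right)} = \left(3 + b\right) \left(-5 + z + 2 z^{2}\right)$ ($y{\left(b,z \right)} = \left(b + 3\right) \left(z + \left(-5 + 2 z^{2}\right)\right) = \left(3 + b\right) \left(-5 + z + 2 z^{2}\right)$)
$\frac{1}{y{\left(13,-16 \right)}} = \frac{1}{-15 + 3 \left(-16\right) + 6 \left(-16\right)^{2} + 13 \left(-16\right) + 13 \left(-5 + 2 \left(-16\right)^{2}\right)} = \frac{1}{-15 - 48 + 6 \cdot 256 - 208 + 13 \left(-5 + 2 \cdot 256\right)} = \frac{1}{-15 - 48 + 1536 - 208 + 13 \left(-5 + 512\right)} = \frac{1}{-15 - 48 + 1536 - 208 + 13 \cdot 507} = \frac{1}{-15 - 48 + 1536 - 208 + 6591} = \frac{1}{7856}$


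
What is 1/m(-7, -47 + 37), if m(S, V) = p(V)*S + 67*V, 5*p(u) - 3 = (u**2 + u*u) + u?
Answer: -5/4701 ≈ -0.0010636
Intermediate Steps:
p(u) = 3/5 + u/5 + 2*u**2/5 (p(u) = 3/5 + ((u**2 + u*u) + u)/5 = 3/5 + ((u**2 + u**2) + u)/5 = 3/5 + (2*u**2 + u)/5 = 3/5 + (u + 2*u**2)/5 = 3/5 + (u/5 + 2*u**2/5) = 3/5 + u/5 + 2*u**2/5)
m(S, V) = 67*V + S*(3/5 + V/5 + 2*V**2/5) (m(S, V) = (3/5 + V/5 + 2*V**2/5)*S + 67*V = S*(3/5 + V/5 + 2*V**2/5) + 67*V = 67*V + S*(3/5 + V/5 + 2*V**2/5))
1/m(-7, -47 + 37) = 1/(67*(-47 + 37) + (1/5)*(-7)*(3 + (-47 + 37) + 2*(-47 + 37)**2)) = 1/(67*(-10) + (1/5)*(-7)*(3 - 10 + 2*(-10)**2)) = 1/(-670 + (1/5)*(-7)*(3 - 10 + 2*100)) = 1/(-670 + (1/5)*(-7)*(3 - 10 + 200)) = 1/(-670 + (1/5)*(-7)*193) = 1/(-670 - 1351/5) = 1/(-4701/5) = -5/4701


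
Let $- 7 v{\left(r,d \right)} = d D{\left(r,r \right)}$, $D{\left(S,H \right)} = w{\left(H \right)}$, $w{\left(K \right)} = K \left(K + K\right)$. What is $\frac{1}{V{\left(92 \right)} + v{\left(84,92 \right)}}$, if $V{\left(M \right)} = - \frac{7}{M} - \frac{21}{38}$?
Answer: $- \frac{1748}{324206155} \approx -5.3916 \cdot 10^{-6}$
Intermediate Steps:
$w{\left(K \right)} = 2 K^{2}$ ($w{\left(K \right)} = K 2 K = 2 K^{2}$)
$D{\left(S,H \right)} = 2 H^{2}$
$V{\left(M \right)} = - \frac{21}{38} - \frac{7}{M}$ ($V{\left(M \right)} = - \frac{7}{M} - \frac{21}{38} = - \frac{21}{38} - \frac{7}{M}$)
$v{\left(r,d \right)} = - \frac{2 d r^{2}}{7}$ ($v{\left(r,d \right)} = - \frac{d 2 r^{2}}{7} = - \frac{2 d r^{2}}{7}$)
$\frac{1}{V{\left(92 \right)} + v{\left(84,92 \right)}} = \frac{1}{\left(- \frac{21}{38} - \frac{7}{92}\right) - \frac{184 \cdot 84^{2}}{7}} = \frac{1}{\left(- \frac{21}{38} - \frac{7}{92}\right) - \frac{184}{7} \cdot 7056} = \frac{1}{\left(- \frac{21}{38} - \frac{7}{92}\right) - 185472} = \frac{1}{- \frac{1099}{1748} - 185472} = \frac{1}{- \frac{324206155}{1748}} = - \frac{1748}{324206155}$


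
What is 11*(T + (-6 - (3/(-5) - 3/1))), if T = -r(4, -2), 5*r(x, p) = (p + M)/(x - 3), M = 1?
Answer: -121/5 ≈ -24.200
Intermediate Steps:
r(x, p) = (1 + p)/(5*(-3 + x)) (r(x, p) = ((p + 1)/(x - 3))/5 = ((1 + p)/(-3 + x))/5 = (1 + p)/(5*(-3 + x)))
T = ⅕ (T = -(1 - 2)/(5*(-3 + 4)) = -(-1)/(5*1) = -(-1)/5 = -1*(-⅕) = ⅕ ≈ 0.20000)
11*(T + (-6 - (3/(-5) - 3/1))) = 11*(⅕ + (-6 - (3/(-5) - 3/1))) = 11*(⅕ + (-6 - (3*(-⅕) - 3*1))) = 11*(⅕ + (-6 - (-⅗ - 3))) = 11*(⅕ + (-6 - 1*(-18/5))) = 11*(⅕ + (-6 + 18/5)) = 11*(⅕ - 12/5) = 11*(-11/5) = -121/5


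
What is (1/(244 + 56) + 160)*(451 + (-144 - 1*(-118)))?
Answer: 816017/12 ≈ 68001.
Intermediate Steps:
(1/(244 + 56) + 160)*(451 + (-144 - 1*(-118))) = (1/300 + 160)*(451 + (-144 + 118)) = (1/300 + 160)*(451 - 26) = (48001/300)*425 = 816017/12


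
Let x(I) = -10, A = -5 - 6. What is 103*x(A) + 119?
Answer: -911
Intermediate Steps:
A = -11
103*x(A) + 119 = 103*(-10) + 119 = -1030 + 119 = -911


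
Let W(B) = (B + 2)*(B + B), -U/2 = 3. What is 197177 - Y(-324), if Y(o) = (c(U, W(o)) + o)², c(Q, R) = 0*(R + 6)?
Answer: 92201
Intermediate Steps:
U = -6 (U = -2*3 = -6)
W(B) = 2*B*(2 + B) (W(B) = (2 + B)*(2*B) = 2*B*(2 + B))
c(Q, R) = 0 (c(Q, R) = 0*(6 + R) = 0)
Y(o) = o² (Y(o) = (0 + o)² = o²)
197177 - Y(-324) = 197177 - 1*(-324)² = 197177 - 1*104976 = 197177 - 104976 = 92201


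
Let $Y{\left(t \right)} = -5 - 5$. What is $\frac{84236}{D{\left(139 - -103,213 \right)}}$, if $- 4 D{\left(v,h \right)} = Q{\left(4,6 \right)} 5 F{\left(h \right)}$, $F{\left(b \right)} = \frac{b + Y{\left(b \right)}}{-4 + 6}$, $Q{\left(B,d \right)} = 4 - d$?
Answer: $\frac{336944}{1015} \approx 331.96$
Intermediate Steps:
$Y{\left(t \right)} = -10$
$F{\left(b \right)} = -5 + \frac{b}{2}$ ($F{\left(b \right)} = \frac{b - 10}{-4 + 6} = \frac{-10 + b}{2} = \left(-10 + b\right) \frac{1}{2} = -5 + \frac{b}{2}$)
$D{\left(v,h \right)} = - \frac{25}{2} + \frac{5 h}{4}$ ($D{\left(v,h \right)} = - \frac{\left(4 - 6\right) 5 \left(-5 + \frac{h}{2}\right)}{4} = - \frac{\left(-2\right) 5 \left(-5 + \frac{h}{2}\right)}{4} = - \frac{\left(-10\right) \left(-5 + \frac{h}{2}\right)}{4} = - \frac{50 - 5 h}{4} = - \frac{25}{2} + \frac{5 h}{4}$)
$\frac{84236}{D{\left(139 - -103,213 \right)}} = \frac{84236}{- \frac{25}{2} + \frac{5}{4} \cdot 213} = \frac{84236}{- \frac{25}{2} + \frac{1065}{4}} = \frac{84236}{\frac{1015}{4}} = 84236 \cdot \frac{4}{1015} = \frac{336944}{1015}$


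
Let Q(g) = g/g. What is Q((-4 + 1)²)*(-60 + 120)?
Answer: 60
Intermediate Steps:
Q(g) = 1
Q((-4 + 1)²)*(-60 + 120) = 1*(-60 + 120) = 1*60 = 60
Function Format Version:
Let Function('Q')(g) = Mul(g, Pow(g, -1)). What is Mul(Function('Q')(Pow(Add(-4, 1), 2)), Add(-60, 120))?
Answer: 60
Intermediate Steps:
Function('Q')(g) = 1
Mul(Function('Q')(Pow(Add(-4, 1), 2)), Add(-60, 120)) = Mul(1, Add(-60, 120)) = Mul(1, 60) = 60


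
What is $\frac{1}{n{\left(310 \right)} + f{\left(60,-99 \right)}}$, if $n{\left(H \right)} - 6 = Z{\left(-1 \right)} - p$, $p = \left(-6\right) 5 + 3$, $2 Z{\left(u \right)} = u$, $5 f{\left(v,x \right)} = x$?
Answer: $\frac{10}{127} \approx 0.07874$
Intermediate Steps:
$f{\left(v,x \right)} = \frac{x}{5}$
$Z{\left(u \right)} = \frac{u}{2}$
$p = -27$ ($p = -30 + 3 = -27$)
$n{\left(H \right)} = \frac{65}{2}$ ($n{\left(H \right)} = 6 + \left(\frac{1}{2} \left(-1\right) - -27\right) = 6 + \left(- \frac{1}{2} + 27\right) = 6 + \frac{53}{2} = \frac{65}{2}$)
$\frac{1}{n{\left(310 \right)} + f{\left(60,-99 \right)}} = \frac{1}{\frac{65}{2} + \frac{1}{5} \left(-99\right)} = \frac{1}{\frac{65}{2} - \frac{99}{5}} = \frac{1}{\frac{127}{10}} = \frac{10}{127}$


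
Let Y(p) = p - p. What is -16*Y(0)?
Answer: 0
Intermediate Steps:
Y(p) = 0
-16*Y(0) = -16*0 = 0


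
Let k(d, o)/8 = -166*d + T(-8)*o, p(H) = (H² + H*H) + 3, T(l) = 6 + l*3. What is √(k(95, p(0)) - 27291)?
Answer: I*√153883 ≈ 392.28*I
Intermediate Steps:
T(l) = 6 + 3*l
p(H) = 3 + 2*H² (p(H) = (H² + H²) + 3 = 2*H² + 3 = 3 + 2*H²)
k(d, o) = -1328*d - 144*o (k(d, o) = 8*(-166*d + (6 + 3*(-8))*o) = 8*(-166*d + (6 - 24)*o) = 8*(-166*d - 18*o) = -1328*d - 144*o)
√(k(95, p(0)) - 27291) = √((-1328*95 - 144*(3 + 2*0²)) - 27291) = √((-126160 - 144*(3 + 2*0)) - 27291) = √((-126160 - 144*(3 + 0)) - 27291) = √((-126160 - 144*3) - 27291) = √((-126160 - 432) - 27291) = √(-126592 - 27291) = √(-153883) = I*√153883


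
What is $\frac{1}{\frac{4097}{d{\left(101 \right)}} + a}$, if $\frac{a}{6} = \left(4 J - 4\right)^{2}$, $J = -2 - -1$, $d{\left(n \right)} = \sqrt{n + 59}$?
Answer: $\frac{61440}{6807551} - \frac{16388 \sqrt{10}}{6807551} \approx 0.0014126$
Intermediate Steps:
$d{\left(n \right)} = \sqrt{59 + n}$
$J = -1$ ($J = -2 + 1 = -1$)
$a = 384$ ($a = 6 \left(4 \left(-1\right) - 4\right)^{2} = 6 \left(-4 - 4\right)^{2} = 6 \left(-8\right)^{2} = 6 \cdot 64 = 384$)
$\frac{1}{\frac{4097}{d{\left(101 \right)}} + a} = \frac{1}{\frac{4097}{\sqrt{59 + 101}} + 384} = \frac{1}{\frac{4097}{\sqrt{160}} + 384} = \frac{1}{\frac{4097}{4 \sqrt{10}} + 384} = \frac{1}{4097 \frac{\sqrt{10}}{40} + 384} = \frac{1}{\frac{4097 \sqrt{10}}{40} + 384} = \frac{1}{384 + \frac{4097 \sqrt{10}}{40}}$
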